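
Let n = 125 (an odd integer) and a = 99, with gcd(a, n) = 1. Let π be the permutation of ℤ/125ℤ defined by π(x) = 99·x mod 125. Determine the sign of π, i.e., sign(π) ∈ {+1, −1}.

+1

Trace 74: π^k(74) = [74, 76, 24, 1, 99, 51, 49] for k=0..6.
Cycle type of π: 10×10 + 2×12 + 1; total 23 cycles.
125 − 23 = 102 transpositions; sign(π) = (−1)^102 = +1.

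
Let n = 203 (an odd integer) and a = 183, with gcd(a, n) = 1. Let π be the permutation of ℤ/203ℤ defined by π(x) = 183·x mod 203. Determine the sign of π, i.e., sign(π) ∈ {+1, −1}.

Orbit of 22 under x↦183x: [22, 169, 71, 1, 183, 197, 120]… (length divides ord_203(183)).
Cycle type of π: 14×14 + 1×7; total 21 cycles.
Σ(ℓ_i−1) = 203−21 = 182; sign = (−1)^182 = +1.
Via Zolotarev, sign(π_{183}) = (183|203) = +1.

+1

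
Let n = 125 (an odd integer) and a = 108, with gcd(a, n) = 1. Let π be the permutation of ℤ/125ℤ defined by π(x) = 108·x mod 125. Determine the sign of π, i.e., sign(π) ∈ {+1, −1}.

Trace 109: π^k(109) = [109, 22, 1, 108, 39, 87, 21] for k=0..6.
Cycle lengths of π_108 on ℤ/125ℤ: [100, 20, 4, 1]; 4 cycles in total.
With 4 cycles on 125 points, sign = (−1)^{125−4} = -1.
Via Zolotarev, sign(π_{108}) = (108|125) = -1.

-1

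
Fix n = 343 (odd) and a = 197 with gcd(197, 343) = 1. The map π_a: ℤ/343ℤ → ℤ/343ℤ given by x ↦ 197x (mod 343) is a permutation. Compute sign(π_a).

Start at x=99: 99 → 295 → 148 → 1 → 197 → 50 → 246 → 99 (one orbit).
Decompose π into cycles: lengths [7, 7, 7, 7, 7, 7, 7, 7, 7, 7, 7, 7, 7, 7, 7, 7, 7, 7, 7, 7, 7, 7, 7, 7, 7, 7, 7, 7, 7, 7, 7, 7, 7, 7, 7, 7, 7, 7, 7, 7, 7, 7, 1, 1, 1, 1, 1, 1, 1, 1, 1, 1, 1, 1, 1, 1, 1, 1, 1, 1, 1, 1, 1, 1, 1, 1, 1, 1, 1, 1, 1, 1, 1, 1, 1, 1, 1, 1, 1, 1, 1, 1, 1, 1, 1, 1, 1, 1, 1, 1, 1] (91 cycles, including the fixed point 0).
Σ(ℓ_i−1) = 343−91 = 252; sign = (−1)^252 = +1.
Check: (197/343) = +1 by Zolotarev.

+1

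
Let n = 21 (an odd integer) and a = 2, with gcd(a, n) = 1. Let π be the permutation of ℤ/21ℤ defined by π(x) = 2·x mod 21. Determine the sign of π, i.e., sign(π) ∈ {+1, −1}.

-1

Start at x=8: 8 → 16 → 11 → 1 → 2 → 4 → 8 (one orbit).
Decompose π into cycles: lengths [6, 6, 3, 3, 2, 1] (6 cycles, including the fixed point 0).
6 cycles on 21: each ℓ→(−1)^(ℓ−1), product (−1)^15 = -1.
Check: (2/21) = -1 by Zolotarev.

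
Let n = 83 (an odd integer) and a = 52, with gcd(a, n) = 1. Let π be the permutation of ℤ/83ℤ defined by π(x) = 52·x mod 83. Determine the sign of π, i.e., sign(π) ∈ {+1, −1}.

-1

Start at x=34: 34 → 25 → 55 → 38 → 67 → 81 → 62 → … (one orbit).
Decompose π into cycles: lengths [82, 1] (2 cycles, including the fixed point 0).
With 2 cycles on 83 points, sign = (−1)^{83−2} = -1.
The Jacobi symbol (52|83) = -1 (Zolotarev) agrees.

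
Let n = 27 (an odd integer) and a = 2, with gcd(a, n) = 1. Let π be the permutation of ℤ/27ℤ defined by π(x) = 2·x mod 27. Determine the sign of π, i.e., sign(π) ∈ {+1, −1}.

-1

Trace 22: π^k(22) = [22, 17, 7, 14, 1, 2, 4] for k=0..6.
π_2 has 4 disjoint cycles with lengths [18, 6, 2, 1] on {0,…,26}.
With 4 cycles on 27 points, sign = (−1)^{27−4} = -1.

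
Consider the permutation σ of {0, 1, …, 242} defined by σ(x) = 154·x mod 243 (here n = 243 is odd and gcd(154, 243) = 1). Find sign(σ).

+1

Start at x=181: 181 → 172 → 1 → 154 → 145 → 217 → 127 → … (one orbit).
π_154 has 27 disjoint cycles with lengths [27, 27, 27, 27, 27, 27, 9, 9, 9, 9, 9, 9, 3, 3, 3, 3, 3, 3, 1, 1, 1, 1, 1, 1, 1, 1, 1] on {0,…,242}.
With 27 cycles on 243 points, sign = (−1)^{243−27} = +1.
Zolotarev: (154|243) = +1, matching the cycle-count sign.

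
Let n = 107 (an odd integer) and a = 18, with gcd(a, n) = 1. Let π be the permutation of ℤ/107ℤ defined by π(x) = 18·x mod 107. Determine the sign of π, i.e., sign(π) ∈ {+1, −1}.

Start at x=30: 30 → 5 → 90 → 15 → 56 → 45 → 61 → … (one orbit).
Cycle type of π: 106 + 1; total 2 cycles.
With 2 cycles on 107 points, sign = (−1)^{107−2} = -1.
(18|107)_J = -1 (Zolotarev's lemma cross-check).

-1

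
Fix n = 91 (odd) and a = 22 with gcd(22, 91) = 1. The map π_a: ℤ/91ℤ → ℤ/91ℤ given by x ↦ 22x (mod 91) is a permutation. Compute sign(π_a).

Trace 22: π^k(22) = [22, 29, 1] for k=0..2.
Cycle type of π: 3×28 + 1×7; total 35 cycles.
Σ(ℓ_i−1) = 91−35 = 56; sign = (−1)^56 = +1.

+1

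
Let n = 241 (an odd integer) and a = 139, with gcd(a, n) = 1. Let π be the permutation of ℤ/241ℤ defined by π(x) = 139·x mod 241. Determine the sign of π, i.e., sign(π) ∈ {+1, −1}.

-1

Start at x=168: 168 → 216 → 140 → 180 → 197 → 150 → 124 → … (one orbit).
4 cycles of lengths [80, 80, 80, 1].
sign(π) = (−1)^{n − #cycles} = (−1)^{241−4} = (−1)^237 = -1.
The Jacobi symbol (139|241) = -1 (Zolotarev) agrees.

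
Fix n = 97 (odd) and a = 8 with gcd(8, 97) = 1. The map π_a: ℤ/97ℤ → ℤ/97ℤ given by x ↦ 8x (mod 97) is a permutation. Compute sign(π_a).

+1

Trace 22: π^k(22) = [22, 79, 50, 12, 96, 89, 33] for k=0..6.
π_8 has 7 disjoint cycles with lengths [16, 16, 16, 16, 16, 16, 1] on {0,…,96}.
7 cycles on 97: each ℓ→(−1)^(ℓ−1), product (−1)^90 = +1.
The Jacobi symbol (8|97) = +1 (Zolotarev) agrees.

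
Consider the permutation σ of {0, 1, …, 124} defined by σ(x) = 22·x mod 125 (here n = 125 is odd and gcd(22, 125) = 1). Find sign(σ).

-1

Start at x=111: 111 → 67 → 99 → 53 → 41 → 27 → 94 → … (one orbit).
Cycle type of π: 100 + 20 + 4 + 1; total 4 cycles.
125 − 4 = 121 transpositions; sign(π) = (−1)^121 = -1.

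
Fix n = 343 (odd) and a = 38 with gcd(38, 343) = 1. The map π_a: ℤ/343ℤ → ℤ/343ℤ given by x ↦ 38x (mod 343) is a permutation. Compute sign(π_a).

Orbit of 268 under x↦38x: [268, 237, 88, 257, 162, 325, 2]… (length divides ord_343(38)).
Cycle type of π: 294 + 42 + 6 + 1; total 4 cycles.
With 4 cycles on 343 points, sign = (−1)^{343−4} = -1.
(38|343)_J = -1 (Zolotarev's lemma cross-check).

-1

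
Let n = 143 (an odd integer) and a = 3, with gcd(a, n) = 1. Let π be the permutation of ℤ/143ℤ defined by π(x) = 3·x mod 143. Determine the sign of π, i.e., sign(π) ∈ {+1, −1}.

Trace 92: π^k(92) = [92, 133, 113, 53, 16, 48, 1] for k=0..6.
Decompose π into cycles: lengths [15, 15, 15, 15, 15, 15, 15, 15, 5, 5, 3, 3, 3, 3, 1] (15 cycles, including the fixed point 0).
sign(π) = (−1)^{n − #cycles} = (−1)^{143−15} = (−1)^128 = +1.

+1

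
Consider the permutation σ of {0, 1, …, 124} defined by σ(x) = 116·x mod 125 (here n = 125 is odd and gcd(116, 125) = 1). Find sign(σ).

Start at x=86: 86 → 101 → 91 → 56 → 121 → 36 → 51 → … (one orbit).
Decompose π into cycles: lengths [25, 25, 25, 25, 5, 5, 5, 5, 1, 1, 1, 1, 1] (13 cycles, including the fixed point 0).
n − c = 125 − 13 = 112; sign = (−1)^112 = +1.

+1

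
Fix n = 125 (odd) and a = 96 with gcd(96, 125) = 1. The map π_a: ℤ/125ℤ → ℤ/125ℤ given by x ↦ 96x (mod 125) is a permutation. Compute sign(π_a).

Start at x=31: 31 → 101 → 71 → 66 → 86 → 6 → 76 → … (one orbit).
Cycle type of π: 25×4 + 5×4 + 1×5; total 13 cycles.
Σ(ℓ_i−1) = 125−13 = 112; sign = (−1)^112 = +1.
Zolotarev: (96|125) = +1, matching the cycle-count sign.

+1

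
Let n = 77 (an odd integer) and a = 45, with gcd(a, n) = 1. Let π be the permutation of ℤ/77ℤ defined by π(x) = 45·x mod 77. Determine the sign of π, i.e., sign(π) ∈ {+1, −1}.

-1

Trace 34: π^k(34) = [34, 67, 12, 1, 45, 23] for k=0..5.
Cycle lengths of π_45 on ℤ/77ℤ: [6, 6, 6, 6, 6, 6, 6, 6, 6, 6, 6, 1, 1, 1, 1, 1, 1, 1, 1, 1, 1, 1]; 22 cycles in total.
With 22 cycles on 77 points, sign = (−1)^{77−22} = -1.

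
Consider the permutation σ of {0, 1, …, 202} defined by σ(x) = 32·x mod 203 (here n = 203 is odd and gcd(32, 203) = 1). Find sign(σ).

-1

Trace 81: π^k(81) = [81, 156, 120, 186, 65, 50, 179] for k=0..6.
Cycle type of π: 84×2 + 28 + 3×2 + 1; total 6 cycles.
n − c = 203 − 6 = 197; sign = (−1)^197 = -1.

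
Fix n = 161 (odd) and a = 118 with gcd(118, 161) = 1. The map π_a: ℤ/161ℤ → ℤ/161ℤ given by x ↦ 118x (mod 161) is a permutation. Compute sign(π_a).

-1

Trace 27: π^k(27) = [27, 127, 13, 85, 48, 29, 41] for k=0..6.
12 cycles of lengths [22, 22, 22, 22, 22, 22, 11, 11, 2, 2, 2, 1].
sign(π) = (−1)^{n − #cycles} = (−1)^{161−12} = (−1)^149 = -1.
The Jacobi symbol (118|161) = -1 (Zolotarev) agrees.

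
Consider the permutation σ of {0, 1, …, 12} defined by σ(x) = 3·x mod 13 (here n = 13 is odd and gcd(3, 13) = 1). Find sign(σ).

Trace 1: π^k(1) = [1, 3, 9] for k=0..2.
Cycle type of π: 3×4 + 1; total 5 cycles.
Σ(ℓ_i−1) = 13−5 = 8; sign = (−1)^8 = +1.
Check: (3/13) = +1 by Zolotarev.

+1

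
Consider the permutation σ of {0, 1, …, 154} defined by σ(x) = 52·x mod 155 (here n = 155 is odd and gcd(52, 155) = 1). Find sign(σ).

Start at x=23: 23 → 111 → 37 → 64 → 73 → 76 → 77 → … (one orbit).
π_52 has 5 disjoint cycles with lengths [60, 60, 30, 4, 1] on {0,…,154}.
155 − 5 = 150 transpositions; sign(π) = (−1)^150 = +1.

+1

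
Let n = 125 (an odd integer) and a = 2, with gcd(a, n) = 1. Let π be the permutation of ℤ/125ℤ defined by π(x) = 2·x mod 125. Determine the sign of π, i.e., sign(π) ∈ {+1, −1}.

Start at x=62: 62 → 124 → 123 → 121 → 117 → 109 → 93 → … (one orbit).
Cycle lengths of π_2 on ℤ/125ℤ: [100, 20, 4, 1]; 4 cycles in total.
With 4 cycles on 125 points, sign = (−1)^{125−4} = -1.

-1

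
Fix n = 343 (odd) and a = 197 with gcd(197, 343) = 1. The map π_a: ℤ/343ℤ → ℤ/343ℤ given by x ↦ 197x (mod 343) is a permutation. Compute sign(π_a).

+1

Orbit of 1 under x↦197x: [1, 197, 50, 246, 99, 295, 148]… (length divides ord_343(197)).
91 cycles of lengths [7, 7, 7, 7, 7, 7, 7, 7, 7, 7, 7, 7, 7, 7, 7, 7, 7, 7, 7, 7, 7, 7, 7, 7, 7, 7, 7, 7, 7, 7, 7, 7, 7, 7, 7, 7, 7, 7, 7, 7, 7, 7, 1, 1, 1, 1, 1, 1, 1, 1, 1, 1, 1, 1, 1, 1, 1, 1, 1, 1, 1, 1, 1, 1, 1, 1, 1, 1, 1, 1, 1, 1, 1, 1, 1, 1, 1, 1, 1, 1, 1, 1, 1, 1, 1, 1, 1, 1, 1, 1, 1].
With 91 cycles on 343 points, sign = (−1)^{343−91} = +1.
(197|343)_J = +1 (Zolotarev's lemma cross-check).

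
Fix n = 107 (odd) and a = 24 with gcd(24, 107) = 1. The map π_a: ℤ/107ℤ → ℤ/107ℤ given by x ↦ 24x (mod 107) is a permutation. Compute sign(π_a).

-1

Start at x=15: 15 → 39 → 80 → 101 → 70 → 75 → 88 → … (one orbit).
2 cycles of lengths [106, 1].
107 − 2 = 105 transpositions; sign(π) = (−1)^105 = -1.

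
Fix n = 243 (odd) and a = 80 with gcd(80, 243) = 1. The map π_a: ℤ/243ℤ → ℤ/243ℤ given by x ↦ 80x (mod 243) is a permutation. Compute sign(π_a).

-1

Orbit of 242 under x↦80x: [242, 163, 161, 1, 80, 82]… (length divides ord_243(80)).
Cycle lengths of π_80 on ℤ/243ℤ: [6, 6, 6, 6, 6, 6, 6, 6, 6, 6, 6, 6, 6, 6, 6, 6, 6, 6, 6, 6, 6, 6, 6, 6, 6, 6, 6, 2, 2, 2, 2, 2, 2, 2, 2, 2, 2, 2, 2, 2, 2, 2, 2, 2, 2, 2, 2, 2, 2, 2, 2, 2, 2, 2, 2, 2, 2, 2, 2, 2, 2, 2, 2, 2, 2, 2, 2, 1]; 68 cycles in total.
sign(π) = (−1)^{n − #cycles} = (−1)^{243−68} = (−1)^175 = -1.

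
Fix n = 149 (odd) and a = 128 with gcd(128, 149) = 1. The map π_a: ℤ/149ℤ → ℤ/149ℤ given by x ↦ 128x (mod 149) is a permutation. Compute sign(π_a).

-1

Trace 11: π^k(11) = [11, 67, 83, 45, 98, 28, 8] for k=0..6.
π_128 has 2 disjoint cycles with lengths [148, 1] on {0,…,148}.
n − c = 149 − 2 = 147; sign = (−1)^147 = -1.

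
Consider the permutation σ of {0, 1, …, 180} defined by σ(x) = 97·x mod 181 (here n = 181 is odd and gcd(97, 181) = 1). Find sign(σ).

Start at x=37: 37 → 150 → 70 → 93 → 152 → 83 → 87 → … (one orbit).
Cycle type of π: 180 + 1; total 2 cycles.
181 − 2 = 179 transpositions; sign(π) = (−1)^179 = -1.
The Jacobi symbol (97|181) = -1 (Zolotarev) agrees.

-1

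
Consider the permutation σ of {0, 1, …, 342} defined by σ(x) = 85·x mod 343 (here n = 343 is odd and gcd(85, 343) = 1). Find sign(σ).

+1

Orbit of 71 under x↦85x: [71, 204, 190, 29, 64, 295, 36]… (length divides ord_343(85)).
Cycle type of π: 49×6 + 7×6 + 1×7; total 19 cycles.
19 cycles on 343: each ℓ→(−1)^(ℓ−1), product (−1)^324 = +1.
Via Zolotarev, sign(π_{85}) = (85|343) = +1.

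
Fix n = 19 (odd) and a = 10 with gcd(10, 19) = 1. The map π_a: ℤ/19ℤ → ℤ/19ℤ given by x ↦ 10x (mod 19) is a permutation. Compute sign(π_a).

-1

Trace 4: π^k(4) = [4, 2, 1, 10, 5, 12, 6] for k=0..6.
The orbit structure of x ↦ 10x mod 19: 2 orbits of sizes [18, 1].
2 cycles on 19: each ℓ→(−1)^(ℓ−1), product (−1)^17 = -1.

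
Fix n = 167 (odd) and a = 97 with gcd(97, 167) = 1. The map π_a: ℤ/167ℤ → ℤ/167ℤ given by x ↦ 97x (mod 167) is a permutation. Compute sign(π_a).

Start at x=36: 36 → 152 → 48 → 147 → 64 → 29 → 141 → … (one orbit).
The orbit structure of x ↦ 97x mod 167: 3 orbits of sizes [83, 83, 1].
n − c = 167 − 3 = 164; sign = (−1)^164 = +1.
Zolotarev: (97|167) = +1, matching the cycle-count sign.

+1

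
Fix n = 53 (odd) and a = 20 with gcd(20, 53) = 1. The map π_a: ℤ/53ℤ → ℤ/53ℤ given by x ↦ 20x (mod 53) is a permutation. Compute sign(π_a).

Orbit of 35 under x↦20x: [35, 11, 8, 1, 20, 29, 50]… (length divides ord_53(20)).
The orbit structure of x ↦ 20x mod 53: 2 orbits of sizes [52, 1].
53 − 2 = 51 transpositions; sign(π) = (−1)^51 = -1.
(20|53)_J = -1 (Zolotarev's lemma cross-check).

-1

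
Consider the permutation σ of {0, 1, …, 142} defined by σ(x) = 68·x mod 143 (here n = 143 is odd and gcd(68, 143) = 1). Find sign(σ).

Orbit of 14 under x↦68x: [14, 94, 100, 79, 81, 74, 27]… (length divides ord_143(68)).
The orbit structure of x ↦ 68x mod 143: 10 orbits of sizes [30, 30, 30, 30, 10, 3, 3, 3, 3, 1].
10 cycles on 143: each ℓ→(−1)^(ℓ−1), product (−1)^133 = -1.

-1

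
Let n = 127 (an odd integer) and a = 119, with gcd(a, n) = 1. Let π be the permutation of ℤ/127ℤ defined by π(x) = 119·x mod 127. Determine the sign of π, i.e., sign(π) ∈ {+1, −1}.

Orbit of 111 under x↦119x: [111, 1, 119, 64, 123, 32, 125]… (length divides ord_127(119)).
The orbit structure of x ↦ 119x mod 127: 10 orbits of sizes [14, 14, 14, 14, 14, 14, 14, 14, 14, 1].
127 − 10 = 117 transpositions; sign(π) = (−1)^117 = -1.
(119|127)_J = -1 (Zolotarev's lemma cross-check).

-1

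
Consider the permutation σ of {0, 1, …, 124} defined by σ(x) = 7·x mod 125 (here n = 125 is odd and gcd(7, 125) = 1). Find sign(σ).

Orbit of 74 under x↦7x: [74, 18, 1, 7, 49, 93, 26]… (length divides ord_125(7)).
π_7 has 12 disjoint cycles with lengths [20, 20, 20, 20, 20, 4, 4, 4, 4, 4, 4, 1] on {0,…,124}.
125 − 12 = 113 transpositions; sign(π) = (−1)^113 = -1.

-1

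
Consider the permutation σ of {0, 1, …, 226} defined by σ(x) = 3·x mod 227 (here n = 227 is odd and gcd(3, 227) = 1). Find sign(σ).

+1

Start at x=160: 160 → 26 → 78 → 7 → 21 → 63 → 189 → … (one orbit).
3 cycles of lengths [113, 113, 1].
3 cycles on 227: each ℓ→(−1)^(ℓ−1), product (−1)^224 = +1.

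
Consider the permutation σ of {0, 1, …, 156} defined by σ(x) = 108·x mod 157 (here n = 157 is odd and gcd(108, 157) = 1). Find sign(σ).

+1

Trace 39: π^k(39) = [39, 130, 67, 14, 99, 16, 1] for k=0..6.
Cycle type of π: 13×12 + 1; total 13 cycles.
n − c = 157 − 13 = 144; sign = (−1)^144 = +1.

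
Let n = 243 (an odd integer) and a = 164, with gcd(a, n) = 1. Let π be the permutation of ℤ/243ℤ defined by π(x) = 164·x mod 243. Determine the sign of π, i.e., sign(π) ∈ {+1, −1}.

Trace 85: π^k(85) = [85, 89, 16, 194, 226, 128, 94] for k=0..6.
Decompose π into cycles: lengths [162, 54, 18, 6, 2, 1] (6 cycles, including the fixed point 0).
6 cycles on 243: each ℓ→(−1)^(ℓ−1), product (−1)^237 = -1.

-1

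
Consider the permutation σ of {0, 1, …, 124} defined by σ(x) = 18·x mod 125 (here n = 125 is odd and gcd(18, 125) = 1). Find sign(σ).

-1

Start at x=43: 43 → 24 → 57 → 26 → 93 → 49 → 7 → … (one orbit).
The orbit structure of x ↦ 18x mod 125: 12 orbits of sizes [20, 20, 20, 20, 20, 4, 4, 4, 4, 4, 4, 1].
Σ(ℓ_i−1) = 125−12 = 113; sign = (−1)^113 = -1.
Via Zolotarev, sign(π_{18}) = (18|125) = -1.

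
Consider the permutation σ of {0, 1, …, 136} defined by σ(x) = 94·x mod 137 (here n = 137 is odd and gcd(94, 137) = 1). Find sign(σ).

-1

Trace 65: π^k(65) = [65, 82, 36, 96, 119, 89, 9] for k=0..6.
Cycle lengths of π_94 on ℤ/137ℤ: [136, 1]; 2 cycles in total.
Σ(ℓ_i−1) = 137−2 = 135; sign = (−1)^135 = -1.
(94|137)_J = -1 (Zolotarev's lemma cross-check).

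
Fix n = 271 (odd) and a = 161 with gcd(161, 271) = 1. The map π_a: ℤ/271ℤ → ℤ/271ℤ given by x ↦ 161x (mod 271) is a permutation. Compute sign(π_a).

-1

Orbit of 131 under x↦161x: [131, 224, 21, 129, 173, 211, 96]… (length divides ord_271(161)).
Cycle lengths of π_161 on ℤ/271ℤ: [270, 1]; 2 cycles in total.
2 cycles on 271: each ℓ→(−1)^(ℓ−1), product (−1)^269 = -1.
Zolotarev: (161|271) = -1, matching the cycle-count sign.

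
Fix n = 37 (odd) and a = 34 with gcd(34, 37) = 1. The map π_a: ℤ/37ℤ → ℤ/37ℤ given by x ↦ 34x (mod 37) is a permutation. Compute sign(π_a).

+1

Trace 33: π^k(33) = [33, 12, 1, 34, 9, 10, 7] for k=0..6.
The orbit structure of x ↦ 34x mod 37: 5 orbits of sizes [9, 9, 9, 9, 1].
Σ(ℓ_i−1) = 37−5 = 32; sign = (−1)^32 = +1.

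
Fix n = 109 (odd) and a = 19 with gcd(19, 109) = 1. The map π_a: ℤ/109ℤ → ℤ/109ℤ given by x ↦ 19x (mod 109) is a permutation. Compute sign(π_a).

Start at x=64: 64 → 17 → 105 → 33 → 82 → 32 → 63 → … (one orbit).
π_19 has 4 disjoint cycles with lengths [36, 36, 36, 1] on {0,…,108}.
sign(π) = (−1)^{n − #cycles} = (−1)^{109−4} = (−1)^105 = -1.
Check: (19/109) = -1 by Zolotarev.

-1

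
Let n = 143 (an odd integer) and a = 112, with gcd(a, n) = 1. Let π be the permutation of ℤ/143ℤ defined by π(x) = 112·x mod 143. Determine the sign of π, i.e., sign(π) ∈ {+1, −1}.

Orbit of 64 under x↦112x: [64, 18, 14, 138, 12, 57, 92]… (length divides ord_143(112)).
Cycle lengths of π_112 on ℤ/143ℤ: [20, 20, 20, 20, 20, 20, 10, 4, 4, 4, 1]; 11 cycles in total.
143 − 11 = 132 transpositions; sign(π) = (−1)^132 = +1.
The Jacobi symbol (112|143) = +1 (Zolotarev) agrees.

+1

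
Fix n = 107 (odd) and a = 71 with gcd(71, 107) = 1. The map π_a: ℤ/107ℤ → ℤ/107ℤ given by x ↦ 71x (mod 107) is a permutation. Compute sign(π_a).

-1

Start at x=31: 31 → 61 → 51 → 90 → 77 → 10 → 68 → … (one orbit).
The orbit structure of x ↦ 71x mod 107: 2 orbits of sizes [106, 1].
2 cycles on 107: each ℓ→(−1)^(ℓ−1), product (−1)^105 = -1.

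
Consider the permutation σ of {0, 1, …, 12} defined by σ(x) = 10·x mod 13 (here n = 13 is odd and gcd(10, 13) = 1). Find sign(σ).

+1

Start at x=9: 9 → 12 → 3 → 4 → 1 → 10 → 9 (one orbit).
π_10 has 3 disjoint cycles with lengths [6, 6, 1] on {0,…,12}.
n − c = 13 − 3 = 10; sign = (−1)^10 = +1.
Via Zolotarev, sign(π_{10}) = (10|13) = +1.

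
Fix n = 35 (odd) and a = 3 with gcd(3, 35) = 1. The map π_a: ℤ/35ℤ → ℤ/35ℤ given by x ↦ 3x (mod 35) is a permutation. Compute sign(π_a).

Start at x=3: 3 → 9 → 27 → 11 → 33 → 29 → 17 → … (one orbit).
Cycle type of π: 12×2 + 6 + 4 + 1; total 5 cycles.
5 cycles on 35: each ℓ→(−1)^(ℓ−1), product (−1)^30 = +1.

+1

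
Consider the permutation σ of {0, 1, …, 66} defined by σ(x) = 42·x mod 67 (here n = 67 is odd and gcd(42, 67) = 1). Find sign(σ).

Start at x=3: 3 → 59 → 66 → 25 → 45 → 14 → 52 → … (one orbit).
Decompose π into cycles: lengths [22, 22, 22, 1] (4 cycles, including the fixed point 0).
4 cycles on 67: each ℓ→(−1)^(ℓ−1), product (−1)^63 = -1.
Zolotarev: (42|67) = -1, matching the cycle-count sign.

-1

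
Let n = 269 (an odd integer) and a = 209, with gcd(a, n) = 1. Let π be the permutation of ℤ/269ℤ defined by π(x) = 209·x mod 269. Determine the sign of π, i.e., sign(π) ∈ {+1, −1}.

-1

Orbit of 156 under x↦209x: [156, 55, 197, 16, 116, 34, 112]… (length divides ord_269(209)).
The orbit structure of x ↦ 209x mod 269: 2 orbits of sizes [268, 1].
Σ(ℓ_i−1) = 269−2 = 267; sign = (−1)^267 = -1.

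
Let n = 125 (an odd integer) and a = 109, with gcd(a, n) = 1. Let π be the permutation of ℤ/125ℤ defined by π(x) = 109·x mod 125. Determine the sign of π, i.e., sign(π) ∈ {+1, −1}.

+1

Trace 101: π^k(101) = [101, 9, 106, 54, 11, 74, 66] for k=0..6.
Cycle lengths of π_109 on ℤ/125ℤ: [50, 50, 10, 10, 2, 2, 1]; 7 cycles in total.
sign(π) = (−1)^{n − #cycles} = (−1)^{125−7} = (−1)^118 = +1.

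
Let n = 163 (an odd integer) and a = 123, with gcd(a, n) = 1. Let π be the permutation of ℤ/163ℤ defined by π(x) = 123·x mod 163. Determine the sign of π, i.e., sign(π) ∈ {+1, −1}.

-1

Trace 78: π^k(78) = [78, 140, 105, 38, 110, 1, 123] for k=0..6.
π_123 has 10 disjoint cycles with lengths [18, 18, 18, 18, 18, 18, 18, 18, 18, 1] on {0,…,162}.
sign(π) = (−1)^{n − #cycles} = (−1)^{163−10} = (−1)^153 = -1.
Via Zolotarev, sign(π_{123}) = (123|163) = -1.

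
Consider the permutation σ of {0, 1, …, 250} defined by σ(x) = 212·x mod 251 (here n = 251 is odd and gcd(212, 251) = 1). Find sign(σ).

-1

Start at x=9: 9 → 151 → 135 → 6 → 17 → 90 → 4 → … (one orbit).
π_212 has 2 disjoint cycles with lengths [250, 1] on {0,…,250}.
251 − 2 = 249 transpositions; sign(π) = (−1)^249 = -1.
Via Zolotarev, sign(π_{212}) = (212|251) = -1.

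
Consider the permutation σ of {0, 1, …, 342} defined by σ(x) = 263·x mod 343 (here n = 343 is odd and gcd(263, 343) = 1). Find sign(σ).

Start at x=99: 99 → 312 → 79 → 197 → 18 → 275 → 295 → … (one orbit).
Cycle type of π: 21×14 + 3×16 + 1; total 31 cycles.
Σ(ℓ_i−1) = 343−31 = 312; sign = (−1)^312 = +1.
The Jacobi symbol (263|343) = +1 (Zolotarev) agrees.

+1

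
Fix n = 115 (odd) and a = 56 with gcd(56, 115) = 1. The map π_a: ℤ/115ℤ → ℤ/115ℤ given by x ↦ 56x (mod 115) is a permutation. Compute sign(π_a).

Start at x=56: 56 → 31 → 11 → 41 → 111 → 6 → 106 → … (one orbit).
Cycle lengths of π_56 on ℤ/115ℤ: [22, 22, 22, 22, 22, 1, 1, 1, 1, 1]; 10 cycles in total.
n − c = 115 − 10 = 105; sign = (−1)^105 = -1.
The Jacobi symbol (56|115) = -1 (Zolotarev) agrees.

-1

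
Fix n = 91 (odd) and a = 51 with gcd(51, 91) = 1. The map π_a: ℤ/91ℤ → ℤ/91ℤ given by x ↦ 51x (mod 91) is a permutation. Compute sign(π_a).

Orbit of 51 under x↦51x: [51, 53, 64, 79, 25, 1]… (length divides ord_91(51)).
21 cycles of lengths [6, 6, 6, 6, 6, 6, 6, 6, 6, 6, 6, 6, 3, 3, 2, 2, 2, 2, 2, 2, 1].
sign(π) = (−1)^{n − #cycles} = (−1)^{91−21} = (−1)^70 = +1.
Via Zolotarev, sign(π_{51}) = (51|91) = +1.

+1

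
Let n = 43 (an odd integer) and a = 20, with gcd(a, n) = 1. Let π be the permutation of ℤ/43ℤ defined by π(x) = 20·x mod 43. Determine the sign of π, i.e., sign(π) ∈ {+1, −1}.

-1

Start at x=30: 30 → 41 → 3 → 17 → 39 → 6 → 34 → … (one orbit).
Decompose π into cycles: lengths [42, 1] (2 cycles, including the fixed point 0).
n − c = 43 − 2 = 41; sign = (−1)^41 = -1.
Zolotarev: (20|43) = -1, matching the cycle-count sign.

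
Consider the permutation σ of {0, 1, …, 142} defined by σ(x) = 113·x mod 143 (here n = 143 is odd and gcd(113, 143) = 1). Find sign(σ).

Start at x=126: 126 → 81 → 1 → 113 → 42 → 27 → 48 → … (one orbit).
Decompose π into cycles: lengths [15, 15, 15, 15, 15, 15, 15, 15, 5, 5, 3, 3, 3, 3, 1] (15 cycles, including the fixed point 0).
Σ(ℓ_i−1) = 143−15 = 128; sign = (−1)^128 = +1.
Via Zolotarev, sign(π_{113}) = (113|143) = +1.

+1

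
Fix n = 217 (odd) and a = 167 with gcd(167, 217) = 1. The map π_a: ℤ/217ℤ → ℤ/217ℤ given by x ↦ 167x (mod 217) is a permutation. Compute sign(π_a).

+1

Start at x=8: 8 → 34 → 36 → 153 → 162 → 146 → 78 → … (one orbit).
Cycle lengths of π_167 on ℤ/217ℤ: [30, 30, 30, 30, 30, 30, 30, 2, 2, 2, 1]; 11 cycles in total.
11 cycles on 217: each ℓ→(−1)^(ℓ−1), product (−1)^206 = +1.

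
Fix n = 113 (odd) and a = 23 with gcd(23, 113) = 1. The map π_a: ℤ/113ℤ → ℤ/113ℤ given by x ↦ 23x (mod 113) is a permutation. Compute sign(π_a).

-1

Trace 30: π^k(30) = [30, 12, 50, 20, 8, 71, 51] for k=0..6.
Cycle lengths of π_23 on ℤ/113ℤ: [112, 1]; 2 cycles in total.
2 cycles on 113: each ℓ→(−1)^(ℓ−1), product (−1)^111 = -1.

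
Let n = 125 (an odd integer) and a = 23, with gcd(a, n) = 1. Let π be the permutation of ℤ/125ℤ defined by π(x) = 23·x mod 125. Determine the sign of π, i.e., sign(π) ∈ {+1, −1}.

Trace 113: π^k(113) = [113, 99, 27, 121, 33, 9, 82] for k=0..6.
4 cycles of lengths [100, 20, 4, 1].
4 cycles on 125: each ℓ→(−1)^(ℓ−1), product (−1)^121 = -1.

-1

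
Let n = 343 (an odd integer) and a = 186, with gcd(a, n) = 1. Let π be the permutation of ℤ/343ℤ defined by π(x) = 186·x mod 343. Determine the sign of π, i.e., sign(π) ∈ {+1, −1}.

Orbit of 317 under x↦186x: [317, 309, 193, 226, 190, 11, 331]… (length divides ord_343(186)).
π_186 has 7 disjoint cycles with lengths [147, 147, 21, 21, 3, 3, 1] on {0,…,342}.
With 7 cycles on 343 points, sign = (−1)^{343−7} = +1.
(186|343)_J = +1 (Zolotarev's lemma cross-check).

+1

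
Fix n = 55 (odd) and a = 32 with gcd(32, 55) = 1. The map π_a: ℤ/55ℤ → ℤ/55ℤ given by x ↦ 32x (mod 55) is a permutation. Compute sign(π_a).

+1

Start at x=32: 32 → 34 → 43 → 1 → 32 (one orbit).
π_32 has 17 disjoint cycles with lengths [4, 4, 4, 4, 4, 4, 4, 4, 4, 4, 4, 2, 2, 2, 2, 2, 1] on {0,…,54}.
55 − 17 = 38 transpositions; sign(π) = (−1)^38 = +1.
(32|55)_J = +1 (Zolotarev's lemma cross-check).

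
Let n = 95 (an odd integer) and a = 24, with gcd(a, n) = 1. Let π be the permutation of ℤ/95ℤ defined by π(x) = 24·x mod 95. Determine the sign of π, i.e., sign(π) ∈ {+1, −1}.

Orbit of 4 under x↦24x: [4, 1, 24, 6, 49, 36, 9]… (length divides ord_95(24)).
Decompose π into cycles: lengths [18, 18, 18, 18, 9, 9, 2, 2, 1] (9 cycles, including the fixed point 0).
sign(π) = (−1)^{n − #cycles} = (−1)^{95−9} = (−1)^86 = +1.
The Jacobi symbol (24|95) = +1 (Zolotarev) agrees.

+1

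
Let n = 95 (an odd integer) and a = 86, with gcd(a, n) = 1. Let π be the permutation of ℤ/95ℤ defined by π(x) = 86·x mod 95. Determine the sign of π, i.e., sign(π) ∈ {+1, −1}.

Trace 26: π^k(26) = [26, 51, 16, 46, 61, 21, 1] for k=0..6.
Cycle type of π: 18×5 + 1×5; total 10 cycles.
n − c = 95 − 10 = 85; sign = (−1)^85 = -1.
Check: (86/95) = -1 by Zolotarev.

-1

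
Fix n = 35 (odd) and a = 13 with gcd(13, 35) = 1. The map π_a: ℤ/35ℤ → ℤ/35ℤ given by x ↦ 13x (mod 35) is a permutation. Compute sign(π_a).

+1

Trace 29: π^k(29) = [29, 27, 1, 13] for k=0..3.
Decompose π into cycles: lengths [4, 4, 4, 4, 4, 4, 4, 2, 2, 2, 1] (11 cycles, including the fixed point 0).
sign(π) = (−1)^{n − #cycles} = (−1)^{35−11} = (−1)^24 = +1.
Zolotarev: (13|35) = +1, matching the cycle-count sign.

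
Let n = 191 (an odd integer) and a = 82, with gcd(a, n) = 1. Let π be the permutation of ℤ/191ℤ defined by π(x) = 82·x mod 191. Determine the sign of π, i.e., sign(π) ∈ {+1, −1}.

Orbit of 7 under x↦82x: [7, 1, 82, 39, 142, 184, 190]… (length divides ord_191(82)).
The orbit structure of x ↦ 82x mod 191: 20 orbits of sizes [10, 10, 10, 10, 10, 10, 10, 10, 10, 10, 10, 10, 10, 10, 10, 10, 10, 10, 10, 1].
Σ(ℓ_i−1) = 191−20 = 171; sign = (−1)^171 = -1.

-1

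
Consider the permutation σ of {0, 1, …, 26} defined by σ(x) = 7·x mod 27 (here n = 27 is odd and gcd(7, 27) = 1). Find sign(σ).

Orbit of 4 under x↦7x: [4, 1, 7, 22, 19, 25, 13]… (length divides ord_27(7)).
Decompose π into cycles: lengths [9, 9, 3, 3, 1, 1, 1] (7 cycles, including the fixed point 0).
With 7 cycles on 27 points, sign = (−1)^{27−7} = +1.
(7|27)_J = +1 (Zolotarev's lemma cross-check).

+1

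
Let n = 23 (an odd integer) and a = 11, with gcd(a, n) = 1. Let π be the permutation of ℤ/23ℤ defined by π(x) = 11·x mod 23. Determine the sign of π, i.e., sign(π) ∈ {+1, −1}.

-1

Orbit of 13 under x↦11x: [13, 5, 9, 7, 8, 19, 2]… (length divides ord_23(11)).
Cycle type of π: 22 + 1; total 2 cycles.
23 − 2 = 21 transpositions; sign(π) = (−1)^21 = -1.
(11|23)_J = -1 (Zolotarev's lemma cross-check).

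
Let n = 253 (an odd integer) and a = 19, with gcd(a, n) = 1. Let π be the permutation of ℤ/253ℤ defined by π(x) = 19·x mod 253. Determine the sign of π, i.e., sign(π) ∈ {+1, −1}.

+1

Start at x=48: 48 → 153 → 124 → 79 → 236 → 183 → 188 → … (one orbit).
The orbit structure of x ↦ 19x mod 253: 5 orbits of sizes [110, 110, 22, 10, 1].
5 cycles on 253: each ℓ→(−1)^(ℓ−1), product (−1)^248 = +1.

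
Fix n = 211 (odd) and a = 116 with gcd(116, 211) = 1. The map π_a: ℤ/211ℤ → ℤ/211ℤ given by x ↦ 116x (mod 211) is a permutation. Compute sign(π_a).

-1

Trace 84: π^k(84) = [84, 38, 188, 75, 49, 198, 180] for k=0..6.
π_116 has 2 disjoint cycles with lengths [210, 1] on {0,…,210}.
2 cycles on 211: each ℓ→(−1)^(ℓ−1), product (−1)^209 = -1.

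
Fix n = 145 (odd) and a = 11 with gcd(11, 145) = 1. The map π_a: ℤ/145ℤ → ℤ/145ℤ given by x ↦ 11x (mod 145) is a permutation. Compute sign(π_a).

-1

Orbit of 26 under x↦11x: [26, 141, 101, 96, 41, 16, 31]… (length divides ord_145(11)).
10 cycles of lengths [28, 28, 28, 28, 28, 1, 1, 1, 1, 1].
sign(π) = (−1)^{n − #cycles} = (−1)^{145−10} = (−1)^135 = -1.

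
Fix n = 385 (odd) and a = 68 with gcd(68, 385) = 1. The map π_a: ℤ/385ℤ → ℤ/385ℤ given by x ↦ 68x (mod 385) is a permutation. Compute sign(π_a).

Trace 68: π^k(68) = [68, 4, 272, 16, 318, 64, 117] for k=0..6.
π_68 has 14 disjoint cycles with lengths [60, 60, 60, 60, 30, 30, 20, 20, 12, 12, 10, 6, 4, 1] on {0,…,384}.
385 − 14 = 371 transpositions; sign(π) = (−1)^371 = -1.

-1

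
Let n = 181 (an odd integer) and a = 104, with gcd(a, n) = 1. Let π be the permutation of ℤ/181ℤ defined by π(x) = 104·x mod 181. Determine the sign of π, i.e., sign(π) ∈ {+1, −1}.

-1

Start at x=125: 125 → 149 → 111 → 141 → 3 → 131 → 49 → … (one orbit).
2 cycles of lengths [180, 1].
Σ(ℓ_i−1) = 181−2 = 179; sign = (−1)^179 = -1.
Check: (104/181) = -1 by Zolotarev.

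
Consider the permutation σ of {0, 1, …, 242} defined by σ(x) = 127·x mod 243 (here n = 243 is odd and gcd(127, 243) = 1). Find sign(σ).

Trace 127: π^k(127) = [127, 91, 136, 19, 226, 28, 154] for k=0..6.
Decompose π into cycles: lengths [27, 27, 27, 27, 27, 27, 9, 9, 9, 9, 9, 9, 3, 3, 3, 3, 3, 3, 1, 1, 1, 1, 1, 1, 1, 1, 1] (27 cycles, including the fixed point 0).
n − c = 243 − 27 = 216; sign = (−1)^216 = +1.

+1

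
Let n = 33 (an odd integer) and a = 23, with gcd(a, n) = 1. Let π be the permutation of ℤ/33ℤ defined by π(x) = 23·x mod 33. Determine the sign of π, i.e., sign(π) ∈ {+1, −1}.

Orbit of 23 under x↦23x: [23, 1]… (length divides ord_33(23)).
Cycle lengths of π_23 on ℤ/33ℤ: [2, 2, 2, 2, 2, 2, 2, 2, 2, 2, 2, 1, 1, 1, 1, 1, 1, 1, 1, 1, 1, 1]; 22 cycles in total.
sign(π) = (−1)^{n − #cycles} = (−1)^{33−22} = (−1)^11 = -1.
Check: (23/33) = -1 by Zolotarev.

-1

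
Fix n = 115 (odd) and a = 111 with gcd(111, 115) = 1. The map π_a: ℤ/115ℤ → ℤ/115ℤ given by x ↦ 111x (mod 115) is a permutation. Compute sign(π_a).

Orbit of 81 under x↦111x: [81, 21, 31, 106, 36, 86, 1]… (length divides ord_115(111)).
Decompose π into cycles: lengths [22, 22, 22, 22, 22, 1, 1, 1, 1, 1] (10 cycles, including the fixed point 0).
sign(π) = (−1)^{n − #cycles} = (−1)^{115−10} = (−1)^105 = -1.
The Jacobi symbol (111|115) = -1 (Zolotarev) agrees.

-1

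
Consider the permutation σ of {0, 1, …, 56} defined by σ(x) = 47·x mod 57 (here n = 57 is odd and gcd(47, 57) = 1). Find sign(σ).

-1

Start at x=20: 20 → 28 → 5 → 7 → 44 → 16 → 11 → … (one orbit).
6 cycles of lengths [18, 18, 9, 9, 2, 1].
Σ(ℓ_i−1) = 57−6 = 51; sign = (−1)^51 = -1.
Check: (47/57) = -1 by Zolotarev.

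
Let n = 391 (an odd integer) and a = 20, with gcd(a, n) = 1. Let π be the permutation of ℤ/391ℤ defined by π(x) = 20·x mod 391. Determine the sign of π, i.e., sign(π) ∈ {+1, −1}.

+1

Orbit of 8 under x↦20x: [8, 160, 72, 267, 257, 57, 358]… (length divides ord_391(20)).
5 cycles of lengths [176, 176, 22, 16, 1].
sign(π) = (−1)^{n − #cycles} = (−1)^{391−5} = (−1)^386 = +1.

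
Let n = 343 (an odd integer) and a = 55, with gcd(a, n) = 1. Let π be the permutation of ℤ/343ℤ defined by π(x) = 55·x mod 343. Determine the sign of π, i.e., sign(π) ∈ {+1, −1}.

-1

Start at x=57: 57 → 48 → 239 → 111 → 274 → 321 → 162 → … (one orbit).
Cycle type of π: 98×3 + 14×3 + 2×3 + 1; total 10 cycles.
With 10 cycles on 343 points, sign = (−1)^{343−10} = -1.
The Jacobi symbol (55|343) = -1 (Zolotarev) agrees.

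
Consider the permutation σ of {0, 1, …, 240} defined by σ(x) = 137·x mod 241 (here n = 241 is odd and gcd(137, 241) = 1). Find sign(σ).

Start at x=63: 63 → 196 → 101 → 100 → 204 → 233 → 109 → … (one orbit).
Cycle type of π: 240 + 1; total 2 cycles.
241 − 2 = 239 transpositions; sign(π) = (−1)^239 = -1.
Via Zolotarev, sign(π_{137}) = (137|241) = -1.

-1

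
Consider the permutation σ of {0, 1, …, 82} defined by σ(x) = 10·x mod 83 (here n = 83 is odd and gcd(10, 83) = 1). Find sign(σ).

Trace 10: π^k(10) = [10, 17, 4, 40, 68, 16, 77] for k=0..6.
The orbit structure of x ↦ 10x mod 83: 3 orbits of sizes [41, 41, 1].
83 − 3 = 80 transpositions; sign(π) = (−1)^80 = +1.

+1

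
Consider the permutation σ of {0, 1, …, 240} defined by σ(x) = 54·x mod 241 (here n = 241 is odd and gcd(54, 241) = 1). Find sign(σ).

+1

Orbit of 231 under x↦54x: [231, 183, 1, 54, 24, 91, 94]… (length divides ord_241(54)).
The orbit structure of x ↦ 54x mod 241: 17 orbits of sizes [15, 15, 15, 15, 15, 15, 15, 15, 15, 15, 15, 15, 15, 15, 15, 15, 1].
n − c = 241 − 17 = 224; sign = (−1)^224 = +1.
Via Zolotarev, sign(π_{54}) = (54|241) = +1.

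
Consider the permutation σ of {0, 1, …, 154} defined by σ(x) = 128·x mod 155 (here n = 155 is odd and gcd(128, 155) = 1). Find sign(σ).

Trace 126: π^k(126) = [126, 8, 94, 97, 16, 33, 39] for k=0..6.
Cycle lengths of π_128 on ℤ/155ℤ: [20, 20, 20, 20, 20, 20, 5, 5, 5, 5, 5, 5, 4, 1]; 14 cycles in total.
Σ(ℓ_i−1) = 155−14 = 141; sign = (−1)^141 = -1.
Zolotarev: (128|155) = -1, matching the cycle-count sign.

-1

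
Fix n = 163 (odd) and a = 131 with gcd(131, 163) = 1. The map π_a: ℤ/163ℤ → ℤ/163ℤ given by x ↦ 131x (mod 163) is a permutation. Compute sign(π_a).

Orbit of 58 under x↦131x: [58, 100, 60, 36, 152, 26, 146]… (length divides ord_163(131)).
Cycle lengths of π_131 on ℤ/163ℤ: [81, 81, 1]; 3 cycles in total.
sign(π) = (−1)^{n − #cycles} = (−1)^{163−3} = (−1)^160 = +1.
Check: (131/163) = +1 by Zolotarev.

+1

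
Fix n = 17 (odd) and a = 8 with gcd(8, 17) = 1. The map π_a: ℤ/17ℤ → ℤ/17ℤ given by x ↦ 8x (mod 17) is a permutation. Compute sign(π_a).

Trace 13: π^k(13) = [13, 2, 16, 9, 4, 15, 1] for k=0..6.
Cycle type of π: 8×2 + 1; total 3 cycles.
sign(π) = (−1)^{n − #cycles} = (−1)^{17−3} = (−1)^14 = +1.
The Jacobi symbol (8|17) = +1 (Zolotarev) agrees.

+1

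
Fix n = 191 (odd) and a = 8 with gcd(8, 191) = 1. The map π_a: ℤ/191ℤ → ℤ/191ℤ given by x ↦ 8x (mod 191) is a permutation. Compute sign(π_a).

Start at x=6: 6 → 48 → 2 → 16 → 128 → 69 → 170 → … (one orbit).
3 cycles of lengths [95, 95, 1].
n − c = 191 − 3 = 188; sign = (−1)^188 = +1.

+1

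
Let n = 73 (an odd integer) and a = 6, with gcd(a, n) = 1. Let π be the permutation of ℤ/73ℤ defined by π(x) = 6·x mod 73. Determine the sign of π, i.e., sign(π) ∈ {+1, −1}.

Orbit of 57 under x↦6x: [57, 50, 8, 48, 69, 49, 2]… (length divides ord_73(6)).
Decompose π into cycles: lengths [36, 36, 1] (3 cycles, including the fixed point 0).
Σ(ℓ_i−1) = 73−3 = 70; sign = (−1)^70 = +1.
Via Zolotarev, sign(π_{6}) = (6|73) = +1.

+1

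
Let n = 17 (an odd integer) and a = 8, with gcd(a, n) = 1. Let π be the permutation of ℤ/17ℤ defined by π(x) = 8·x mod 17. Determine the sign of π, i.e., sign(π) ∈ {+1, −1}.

Orbit of 13 under x↦8x: [13, 2, 16, 9, 4, 15, 1]… (length divides ord_17(8)).
The orbit structure of x ↦ 8x mod 17: 3 orbits of sizes [8, 8, 1].
17 − 3 = 14 transpositions; sign(π) = (−1)^14 = +1.
(8|17)_J = +1 (Zolotarev's lemma cross-check).

+1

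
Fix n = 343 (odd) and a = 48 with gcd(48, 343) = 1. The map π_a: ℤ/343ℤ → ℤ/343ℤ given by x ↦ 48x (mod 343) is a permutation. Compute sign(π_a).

-1

Start at x=293: 293 → 1 → 48 → 246 → 146 → 148 → 244 → … (one orbit).
π_48 has 46 disjoint cycles with lengths [14, 14, 14, 14, 14, 14, 14, 14, 14, 14, 14, 14, 14, 14, 14, 14, 14, 14, 14, 14, 14, 2, 2, 2, 2, 2, 2, 2, 2, 2, 2, 2, 2, 2, 2, 2, 2, 2, 2, 2, 2, 2, 2, 2, 2, 1] on {0,…,342}.
n − c = 343 − 46 = 297; sign = (−1)^297 = -1.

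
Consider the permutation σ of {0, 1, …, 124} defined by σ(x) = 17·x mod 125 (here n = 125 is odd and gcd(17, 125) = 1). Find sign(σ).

Orbit of 109 under x↦17x: [109, 103, 1, 17, 39, 38, 21]… (length divides ord_125(17)).
π_17 has 4 disjoint cycles with lengths [100, 20, 4, 1] on {0,…,124}.
n − c = 125 − 4 = 121; sign = (−1)^121 = -1.

-1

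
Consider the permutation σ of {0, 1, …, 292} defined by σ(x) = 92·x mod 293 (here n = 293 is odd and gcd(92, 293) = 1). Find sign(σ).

Trace 271: π^k(271) = [271, 27, 140, 281, 68, 103, 100] for k=0..6.
Cycle type of π: 292 + 1; total 2 cycles.
2 cycles on 293: each ℓ→(−1)^(ℓ−1), product (−1)^291 = -1.
Zolotarev: (92|293) = -1, matching the cycle-count sign.

-1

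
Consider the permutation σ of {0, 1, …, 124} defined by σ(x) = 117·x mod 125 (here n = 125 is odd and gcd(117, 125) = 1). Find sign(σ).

Start at x=47: 47 → 124 → 8 → 61 → 12 → 29 → 18 → … (one orbit).
π_117 has 4 disjoint cycles with lengths [100, 20, 4, 1] on {0,…,124}.
Σ(ℓ_i−1) = 125−4 = 121; sign = (−1)^121 = -1.
The Jacobi symbol (117|125) = -1 (Zolotarev) agrees.

-1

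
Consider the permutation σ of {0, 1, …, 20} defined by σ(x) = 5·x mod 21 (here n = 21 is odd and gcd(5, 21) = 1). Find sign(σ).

+1

Start at x=16: 16 → 17 → 1 → 5 → 4 → 20 → 16 (one orbit).
5 cycles of lengths [6, 6, 6, 2, 1].
5 cycles on 21: each ℓ→(−1)^(ℓ−1), product (−1)^16 = +1.
Via Zolotarev, sign(π_{5}) = (5|21) = +1.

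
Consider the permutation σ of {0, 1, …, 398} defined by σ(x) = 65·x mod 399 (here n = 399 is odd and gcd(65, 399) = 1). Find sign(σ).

Orbit of 221 under x↦65x: [221, 1, 65, 235, 113, 163]… (length divides ord_399(65)).
Cycle lengths of π_65 on ℤ/399ℤ: [6, 6, 6, 6, 6, 6, 6, 6, 6, 6, 6, 6, 6, 6, 6, 6, 6, 6, 6, 6, 6, 6, 6, 6, 6, 6, 6, 6, 6, 6, 6, 6, 6, 6, 6, 6, 6, 6, 6, 6, 6, 6, 6, 6, 6, 6, 6, 6, 6, 6, 6, 6, 6, 6, 6, 6, 6, 6, 6, 6, 6, 6, 6, 6, 6, 3, 3, 2, 1]; 69 cycles in total.
399 − 69 = 330 transpositions; sign(π) = (−1)^330 = +1.

+1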